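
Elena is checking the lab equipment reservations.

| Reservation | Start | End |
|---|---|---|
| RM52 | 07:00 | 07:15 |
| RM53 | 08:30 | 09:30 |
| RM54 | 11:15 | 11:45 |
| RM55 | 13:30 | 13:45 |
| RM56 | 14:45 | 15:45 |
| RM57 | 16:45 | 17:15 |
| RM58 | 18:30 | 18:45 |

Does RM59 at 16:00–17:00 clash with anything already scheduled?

Yes — it overlaps RM57

RM52: ends 07:15 at or before RM59 starts 16:00 → clear.
RM53: ends 09:30 at or before RM59 starts 16:00 → clear.
RM54: ends 11:45 at or before RM59 starts 16:00 → clear.
RM55: ends 13:45 at or before RM59 starts 16:00 → clear.
RM56: ends 15:45 at or before RM59 starts 16:00 → clear.
RM57: starts 16:45 before RM59 ends 17:00, and ends 17:15 after RM59 starts 16:00 → overlap.
RM58: starts 18:30 at or after RM59 ends 17:00 → clear.
RM59 overlaps RM57.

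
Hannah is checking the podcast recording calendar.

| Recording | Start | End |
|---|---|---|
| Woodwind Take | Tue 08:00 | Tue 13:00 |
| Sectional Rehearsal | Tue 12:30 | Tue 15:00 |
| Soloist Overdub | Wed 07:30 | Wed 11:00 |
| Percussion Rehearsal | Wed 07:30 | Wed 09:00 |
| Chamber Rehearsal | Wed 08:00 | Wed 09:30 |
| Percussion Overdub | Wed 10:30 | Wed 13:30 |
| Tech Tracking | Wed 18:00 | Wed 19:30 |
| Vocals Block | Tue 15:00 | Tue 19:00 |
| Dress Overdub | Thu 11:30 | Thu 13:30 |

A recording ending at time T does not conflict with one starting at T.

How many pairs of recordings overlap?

Sorted by start: Woodwind Take, Sectional Rehearsal, Vocals Block, Soloist Overdub, Percussion Rehearsal, Chamber Rehearsal, Percussion Overdub, Tech Tracking, Dress Overdub.
Sectional Rehearsal starts before Woodwind Take ends → Woodwind Take and Sectional Rehearsal overlap.
Vocals Block starts after Woodwind Take ends — done with Woodwind Take.
Vocals Block starts exactly when Sectional Rehearsal ends (back-to-back, no overlap) — done with Sectional Rehearsal.
Soloist Overdub starts after Vocals Block ends — done with Vocals Block.
Percussion Rehearsal starts before Soloist Overdub ends → Soloist Overdub and Percussion Rehearsal overlap.
Chamber Rehearsal starts before Soloist Overdub ends → Soloist Overdub and Chamber Rehearsal overlap.
Percussion Overdub starts before Soloist Overdub ends → Soloist Overdub and Percussion Overdub overlap.
Tech Tracking starts after Soloist Overdub ends — done with Soloist Overdub.
Chamber Rehearsal starts before Percussion Rehearsal ends → Percussion Rehearsal and Chamber Rehearsal overlap.
Percussion Overdub starts after Percussion Rehearsal ends — done with Percussion Rehearsal.
Percussion Overdub starts after Chamber Rehearsal ends — done with Chamber Rehearsal.
Tech Tracking starts after Percussion Overdub ends — done with Percussion Overdub.
Dress Overdub starts after Tech Tracking ends.
Overlapping pairs: Chamber Rehearsal & Percussion Rehearsal, Chamber Rehearsal & Soloist Overdub, Percussion Overdub & Soloist Overdub, Percussion Rehearsal & Soloist Overdub, Sectional Rehearsal & Woodwind Take — 5 in total.

5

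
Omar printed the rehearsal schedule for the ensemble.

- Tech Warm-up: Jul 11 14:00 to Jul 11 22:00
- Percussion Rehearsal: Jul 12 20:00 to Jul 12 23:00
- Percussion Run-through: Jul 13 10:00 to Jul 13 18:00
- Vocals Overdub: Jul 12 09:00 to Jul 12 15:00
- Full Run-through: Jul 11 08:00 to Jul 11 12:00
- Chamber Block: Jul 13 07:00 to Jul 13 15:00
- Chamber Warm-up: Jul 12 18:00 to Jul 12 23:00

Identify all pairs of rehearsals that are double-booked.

Chamber Block & Percussion Run-through, Chamber Warm-up & Percussion Rehearsal

Check each pair: they overlap iff neither finishes before the other starts.
Sorted by start: Full Run-through, Tech Warm-up, Vocals Overdub, Chamber Warm-up, Percussion Rehearsal, Chamber Block, Percussion Run-through.
Tech Warm-up starts after Full Run-through ends, so Full Run-through has no further overlaps.
Vocals Overdub starts after Tech Warm-up ends, so Tech Warm-up has no further overlaps.
Chamber Warm-up starts after Vocals Overdub ends, so Vocals Overdub has no further overlaps.
Percussion Rehearsal starts before Chamber Warm-up ends → Chamber Warm-up and Percussion Rehearsal overlap.
Chamber Block starts after Chamber Warm-up ends, so Chamber Warm-up has no further overlaps.
Chamber Block starts after Percussion Rehearsal ends, so Percussion Rehearsal has no further overlaps.
Percussion Run-through starts before Chamber Block ends → Chamber Block and Percussion Run-through overlap.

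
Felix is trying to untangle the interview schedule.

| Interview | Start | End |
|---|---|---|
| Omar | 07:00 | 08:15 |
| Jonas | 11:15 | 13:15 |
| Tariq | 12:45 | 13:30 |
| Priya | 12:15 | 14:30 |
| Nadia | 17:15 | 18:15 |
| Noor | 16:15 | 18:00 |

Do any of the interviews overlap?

Yes

Sorted by start: Omar, Jonas, Priya, Tariq, Noor, Nadia.
Jonas starts after Omar ends, so nothing later overlaps Omar either.
Priya starts before Jonas ends → Jonas and Priya overlap.
That's a conflict, so the schedule is not conflict-free.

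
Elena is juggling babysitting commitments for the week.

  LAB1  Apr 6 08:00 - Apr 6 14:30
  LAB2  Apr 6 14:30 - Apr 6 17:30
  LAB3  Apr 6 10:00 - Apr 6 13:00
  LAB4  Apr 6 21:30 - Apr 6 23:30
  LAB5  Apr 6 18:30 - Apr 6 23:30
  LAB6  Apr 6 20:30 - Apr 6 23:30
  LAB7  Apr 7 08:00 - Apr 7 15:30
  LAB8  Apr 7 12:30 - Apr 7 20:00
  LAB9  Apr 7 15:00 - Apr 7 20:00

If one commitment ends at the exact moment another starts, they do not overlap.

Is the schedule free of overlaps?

Two intervals overlap when each starts before the other ends.
Sorted by start: LAB1, LAB3, LAB2, LAB5, LAB6, LAB4, LAB7, LAB8, LAB9.
LAB3 starts before LAB1 ends → LAB1 and LAB3 overlap.
That's a conflict, so the schedule is not conflict-free.

No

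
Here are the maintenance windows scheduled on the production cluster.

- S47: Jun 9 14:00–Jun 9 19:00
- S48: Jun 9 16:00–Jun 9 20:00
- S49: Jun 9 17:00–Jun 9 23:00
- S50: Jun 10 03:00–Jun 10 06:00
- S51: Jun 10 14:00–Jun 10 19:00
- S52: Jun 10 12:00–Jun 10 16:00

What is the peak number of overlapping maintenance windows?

3

Sort all start/end points and keep a running count:
Jun 9 14:00 start S47 → 1
Jun 9 16:00 start S48 → 2
Jun 9 17:00 start S49 → 3
Jun 9 19:00 end S47 → 2
Jun 9 20:00 end S48 → 1
Jun 9 23:00 end S49 → 0
Jun 10 03:00 start S50 → 1
Jun 10 06:00 end S50 → 0
Jun 10 12:00 start S52 → 1
Jun 10 14:00 start S51 → 2
Jun 10 16:00 end S52 → 1
Jun 10 19:00 end S51 → 0
Peak is 3, at Jun 9 17:00 (S47, S48, S49).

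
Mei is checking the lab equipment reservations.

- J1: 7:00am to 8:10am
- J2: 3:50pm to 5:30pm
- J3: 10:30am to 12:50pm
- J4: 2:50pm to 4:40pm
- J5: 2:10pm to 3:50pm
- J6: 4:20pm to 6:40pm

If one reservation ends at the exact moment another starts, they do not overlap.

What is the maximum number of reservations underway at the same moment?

3

Walk through starts and ends in time order (an end at T is processed before a start at T):
7:00am start J1 → 1
8:10am end J1 → 0
10:30am start J3 → 1
12:50pm end J3 → 0
2:10pm start J5 → 1
2:50pm start J4 → 2
3:50pm end J5 → 1
3:50pm start J2 → 2
4:20pm start J6 → 3
4:40pm end J4 → 2
5:30pm end J2 → 1
6:40pm end J6 → 0
Peak is 3, at 4:20pm (J2, J4, J6).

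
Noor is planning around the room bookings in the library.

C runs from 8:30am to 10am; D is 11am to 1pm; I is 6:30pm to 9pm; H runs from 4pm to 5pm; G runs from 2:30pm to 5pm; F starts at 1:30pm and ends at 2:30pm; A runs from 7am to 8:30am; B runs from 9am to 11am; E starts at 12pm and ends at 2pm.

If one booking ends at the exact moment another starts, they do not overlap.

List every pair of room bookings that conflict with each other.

B & C, D & E, E & F, G & H

Sorted by start: A, C, B, D, E, F, G, H, I.
C starts exactly when A ends (back-to-back, no overlap); A is clear from here.
B starts before C ends → C and B overlap.
D starts after C ends; C is clear from here.
D starts exactly when B ends (back-to-back, no overlap); B is clear from here.
E starts before D ends → D and E overlap.
F starts after D ends; D is clear from here.
F starts before E ends → E and F overlap.
G starts after E ends; E is clear from here.
G starts exactly when F ends (back-to-back, no overlap); F is clear from here.
H starts before G ends → G and H overlap.
I starts after G ends.
I starts after H ends.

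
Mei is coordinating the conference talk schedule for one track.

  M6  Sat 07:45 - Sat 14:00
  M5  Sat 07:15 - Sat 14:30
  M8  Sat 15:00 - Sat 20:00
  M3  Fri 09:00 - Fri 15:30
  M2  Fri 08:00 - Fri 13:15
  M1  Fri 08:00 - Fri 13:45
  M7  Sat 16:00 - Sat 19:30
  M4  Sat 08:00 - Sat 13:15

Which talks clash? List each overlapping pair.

Sorted by start: M1, M2, M3, M5, M6, M4, M8, M7.
M2 starts before M1 ends → M1 and M2 overlap.
M3 starts before M1 ends → M1 and M3 overlap.
M5 starts after M1 ends — done with M1.
M3 starts before M2 ends → M2 and M3 overlap.
M5 starts after M2 ends — done with M2.
M5 starts after M3 ends — done with M3.
M6 starts before M5 ends → M5 and M6 overlap.
M4 starts before M5 ends → M5 and M4 overlap.
M8 starts after M5 ends — done with M5.
M4 starts before M6 ends → M6 and M4 overlap.
M8 starts after M6 ends — done with M6.
M8 starts after M4 ends — done with M4.
M7 starts before M8 ends → M8 and M7 overlap.

M1 & M2, M1 & M3, M2 & M3, M4 & M5, M4 & M6, M5 & M6, M7 & M8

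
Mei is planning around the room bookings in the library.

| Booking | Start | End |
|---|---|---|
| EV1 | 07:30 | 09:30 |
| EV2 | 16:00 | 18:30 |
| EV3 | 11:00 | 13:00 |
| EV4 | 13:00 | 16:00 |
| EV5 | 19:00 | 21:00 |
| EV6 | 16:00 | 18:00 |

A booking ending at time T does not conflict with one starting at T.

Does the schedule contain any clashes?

Yes

Check each pair: they overlap iff neither finishes before the other starts.
Sorted by start: EV1, EV3, EV4, EV2, EV6, EV5.
EV3 starts after EV1 ends; EV1 is clear from here.
EV4 starts exactly when EV3 ends (back-to-back, no overlap); EV3 is clear from here.
EV2 starts exactly when EV4 ends (back-to-back, no overlap); EV4 is clear from here.
EV6 starts before EV2 ends → EV2 and EV6 overlap.
That's a conflict, so the schedule is not conflict-free.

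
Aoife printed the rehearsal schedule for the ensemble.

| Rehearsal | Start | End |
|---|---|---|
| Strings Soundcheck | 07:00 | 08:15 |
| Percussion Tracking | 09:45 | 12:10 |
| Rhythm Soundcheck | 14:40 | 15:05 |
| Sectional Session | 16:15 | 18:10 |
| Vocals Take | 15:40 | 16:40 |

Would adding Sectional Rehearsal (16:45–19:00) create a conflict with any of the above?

Yes — it overlaps Sectional Session

Strings Soundcheck: ends 08:15 at or before Sectional Rehearsal starts 16:45 → clear.
Percussion Tracking: ends 12:10 at or before Sectional Rehearsal starts 16:45 → clear.
Rhythm Soundcheck: ends 15:05 at or before Sectional Rehearsal starts 16:45 → clear.
Vocals Take: ends 16:40 at or before Sectional Rehearsal starts 16:45 → clear.
Sectional Session: starts 16:15 before Sectional Rehearsal ends 19:00, and ends 18:10 after Sectional Rehearsal starts 16:45 → overlap.
Sectional Rehearsal overlaps Sectional Session.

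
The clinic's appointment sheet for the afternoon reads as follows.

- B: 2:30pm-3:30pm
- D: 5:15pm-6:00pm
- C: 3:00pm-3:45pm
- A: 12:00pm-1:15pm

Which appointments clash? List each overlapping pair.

B & C

Sorted by start: A, B, C, D.
B starts after A ends; A is clear from here.
C starts before B ends → B and C overlap.
D starts after B ends.
D starts after C ends.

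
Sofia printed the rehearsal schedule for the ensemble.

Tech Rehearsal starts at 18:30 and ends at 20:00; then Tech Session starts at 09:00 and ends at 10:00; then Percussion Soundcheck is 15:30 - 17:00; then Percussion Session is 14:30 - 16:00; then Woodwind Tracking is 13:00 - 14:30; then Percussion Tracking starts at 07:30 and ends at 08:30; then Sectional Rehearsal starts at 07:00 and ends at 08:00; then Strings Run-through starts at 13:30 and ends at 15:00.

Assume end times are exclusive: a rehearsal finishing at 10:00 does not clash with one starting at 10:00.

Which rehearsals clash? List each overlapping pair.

Percussion Session & Percussion Soundcheck, Percussion Session & Strings Run-through, Percussion Tracking & Sectional Rehearsal, Strings Run-through & Woodwind Tracking

Sorted by start: Sectional Rehearsal, Percussion Tracking, Tech Session, Woodwind Tracking, Strings Run-through, Percussion Session, Percussion Soundcheck, Tech Rehearsal.
Percussion Tracking starts before Sectional Rehearsal ends → Sectional Rehearsal and Percussion Tracking overlap.
Tech Session starts after Sectional Rehearsal ends, so nothing later overlaps Sectional Rehearsal either.
Tech Session starts after Percussion Tracking ends, so nothing later overlaps Percussion Tracking either.
Woodwind Tracking starts after Tech Session ends, so nothing later overlaps Tech Session either.
Strings Run-through starts before Woodwind Tracking ends → Woodwind Tracking and Strings Run-through overlap.
Percussion Session starts exactly when Woodwind Tracking ends (back-to-back, no overlap), so nothing later overlaps Woodwind Tracking either.
Percussion Session starts before Strings Run-through ends → Strings Run-through and Percussion Session overlap.
Percussion Soundcheck starts after Strings Run-through ends, so nothing later overlaps Strings Run-through either.
Percussion Soundcheck starts before Percussion Session ends → Percussion Session and Percussion Soundcheck overlap.
Tech Rehearsal starts after Percussion Session ends.
Tech Rehearsal starts after Percussion Soundcheck ends.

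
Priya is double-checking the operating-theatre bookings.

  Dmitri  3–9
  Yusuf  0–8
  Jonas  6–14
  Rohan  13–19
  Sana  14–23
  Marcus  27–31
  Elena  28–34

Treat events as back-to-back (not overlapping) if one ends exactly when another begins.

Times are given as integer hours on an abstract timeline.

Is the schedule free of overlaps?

Sorted by start: Yusuf, Dmitri, Jonas, Rohan, Sana, Marcus, Elena.
Dmitri starts before Yusuf ends → Yusuf and Dmitri overlap.
That's a conflict, so the schedule is not conflict-free.

No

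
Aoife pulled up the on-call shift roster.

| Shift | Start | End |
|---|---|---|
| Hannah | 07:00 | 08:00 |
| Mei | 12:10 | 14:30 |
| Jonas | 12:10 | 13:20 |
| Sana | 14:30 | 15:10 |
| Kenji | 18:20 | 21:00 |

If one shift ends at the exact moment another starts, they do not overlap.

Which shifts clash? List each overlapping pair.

Sorted by start: Hannah, Mei, Jonas, Sana, Kenji.
Mei starts after Hannah ends, so Hannah has no further overlaps.
Jonas starts before Mei ends → Mei and Jonas overlap.
Sana starts exactly when Mei ends (back-to-back, no overlap), so Mei has no further overlaps.
Sana starts after Jonas ends, so Jonas has no further overlaps.
Kenji starts after Sana ends.

Jonas & Mei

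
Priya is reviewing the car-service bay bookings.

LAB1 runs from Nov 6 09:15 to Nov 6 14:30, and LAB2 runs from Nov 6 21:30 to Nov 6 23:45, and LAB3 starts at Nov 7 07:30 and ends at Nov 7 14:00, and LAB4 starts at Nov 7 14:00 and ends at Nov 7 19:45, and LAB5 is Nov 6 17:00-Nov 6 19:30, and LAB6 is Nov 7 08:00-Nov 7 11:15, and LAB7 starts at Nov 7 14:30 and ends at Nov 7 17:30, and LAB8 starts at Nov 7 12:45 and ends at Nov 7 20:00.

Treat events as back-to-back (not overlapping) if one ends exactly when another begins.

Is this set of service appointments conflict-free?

Check each pair: they overlap iff neither finishes before the other starts.
Sorted by start: LAB1, LAB5, LAB2, LAB3, LAB6, LAB8, LAB4, LAB7.
LAB5 starts after LAB1 ends, so LAB1 has no further overlaps.
LAB2 starts after LAB5 ends, so LAB5 has no further overlaps.
LAB3 starts after LAB2 ends, so LAB2 has no further overlaps.
LAB6 starts before LAB3 ends → LAB3 and LAB6 overlap.
That's a conflict, so the schedule is not conflict-free.

No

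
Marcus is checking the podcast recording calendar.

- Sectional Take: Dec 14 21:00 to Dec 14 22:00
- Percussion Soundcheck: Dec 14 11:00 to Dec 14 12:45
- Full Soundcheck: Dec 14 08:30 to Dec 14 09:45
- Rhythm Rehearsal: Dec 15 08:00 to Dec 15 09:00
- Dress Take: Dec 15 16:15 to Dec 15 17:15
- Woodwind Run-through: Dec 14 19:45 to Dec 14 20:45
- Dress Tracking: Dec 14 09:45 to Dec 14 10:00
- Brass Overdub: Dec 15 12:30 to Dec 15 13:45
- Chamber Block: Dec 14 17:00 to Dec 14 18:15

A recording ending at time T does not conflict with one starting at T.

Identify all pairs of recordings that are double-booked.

none

Check each pair: they overlap iff neither finishes before the other starts.
Sorted by start: Full Soundcheck, Dress Tracking, Percussion Soundcheck, Chamber Block, Woodwind Run-through, Sectional Take, Rhythm Rehearsal, Brass Overdub, Dress Take.
Dress Tracking starts exactly when Full Soundcheck ends (back-to-back, no overlap), so nothing later overlaps Full Soundcheck either.
Percussion Soundcheck starts after Dress Tracking ends, so nothing later overlaps Dress Tracking either.
Chamber Block starts after Percussion Soundcheck ends, so nothing later overlaps Percussion Soundcheck either.
Woodwind Run-through starts after Chamber Block ends, so nothing later overlaps Chamber Block either.
Sectional Take starts after Woodwind Run-through ends, so nothing later overlaps Woodwind Run-through either.
Rhythm Rehearsal starts after Sectional Take ends, so nothing later overlaps Sectional Take either.
Brass Overdub starts after Rhythm Rehearsal ends, so nothing later overlaps Rhythm Rehearsal either.
Dress Take starts after Brass Overdub ends.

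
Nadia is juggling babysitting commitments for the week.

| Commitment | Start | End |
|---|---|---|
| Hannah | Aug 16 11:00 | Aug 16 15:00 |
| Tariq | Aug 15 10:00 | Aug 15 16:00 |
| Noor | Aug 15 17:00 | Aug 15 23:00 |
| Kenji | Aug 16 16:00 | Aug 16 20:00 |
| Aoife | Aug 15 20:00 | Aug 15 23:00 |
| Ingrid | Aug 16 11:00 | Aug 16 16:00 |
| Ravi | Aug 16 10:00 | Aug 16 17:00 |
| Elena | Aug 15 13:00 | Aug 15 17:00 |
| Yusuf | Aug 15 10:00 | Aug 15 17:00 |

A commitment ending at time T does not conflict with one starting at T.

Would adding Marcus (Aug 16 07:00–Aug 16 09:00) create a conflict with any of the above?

Yusuf: ends Aug 15 17:00 at or before Marcus starts Aug 16 07:00 → clear.
Tariq: ends Aug 15 16:00 at or before Marcus starts Aug 16 07:00 → clear.
Elena: ends Aug 15 17:00 at or before Marcus starts Aug 16 07:00 → clear.
Noor: ends Aug 15 23:00 at or before Marcus starts Aug 16 07:00 → clear.
Aoife: ends Aug 15 23:00 at or before Marcus starts Aug 16 07:00 → clear.
Ravi: starts Aug 16 10:00 at or after Marcus ends Aug 16 09:00 → clear.
Ingrid: starts Aug 16 11:00 at or after Marcus ends Aug 16 09:00 → clear.
Hannah: starts Aug 16 11:00 at or after Marcus ends Aug 16 09:00 → clear.
Kenji: starts Aug 16 16:00 at or after Marcus ends Aug 16 09:00 → clear.

No — it doesn't clash with anything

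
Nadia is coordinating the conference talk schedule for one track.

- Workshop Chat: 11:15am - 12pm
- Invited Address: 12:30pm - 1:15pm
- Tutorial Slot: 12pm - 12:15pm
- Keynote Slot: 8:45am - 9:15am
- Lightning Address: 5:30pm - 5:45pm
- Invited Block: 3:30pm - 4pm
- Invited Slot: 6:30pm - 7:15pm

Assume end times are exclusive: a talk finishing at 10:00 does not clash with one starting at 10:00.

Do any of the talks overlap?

Sorted by start: Keynote Slot, Workshop Chat, Tutorial Slot, Invited Address, Invited Block, Lightning Address, Invited Slot.
Workshop Chat starts after Keynote Slot ends, so nothing later overlaps Keynote Slot either.
Tutorial Slot starts exactly when Workshop Chat ends (back-to-back, no overlap), so nothing later overlaps Workshop Chat either.
Invited Address starts after Tutorial Slot ends, so nothing later overlaps Tutorial Slot either.
Invited Block starts after Invited Address ends, so nothing later overlaps Invited Address either.
Lightning Address starts after Invited Block ends, so nothing later overlaps Invited Block either.
Invited Slot starts after Lightning Address ends.
Every pair is clear; the schedule has no overlaps.

No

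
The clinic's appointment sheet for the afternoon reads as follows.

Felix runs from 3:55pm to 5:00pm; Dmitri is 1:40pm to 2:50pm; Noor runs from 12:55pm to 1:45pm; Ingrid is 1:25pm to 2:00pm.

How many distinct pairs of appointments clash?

Sorted by start: Noor, Ingrid, Dmitri, Felix.
Ingrid starts before Noor ends → Noor and Ingrid overlap.
Dmitri starts before Noor ends → Noor and Dmitri overlap.
Felix starts after Noor ends.
Dmitri starts before Ingrid ends → Ingrid and Dmitri overlap.
Felix starts after Ingrid ends.
Felix starts after Dmitri ends.
Overlapping pairs: Dmitri & Ingrid, Dmitri & Noor, Ingrid & Noor — 3 in total.

3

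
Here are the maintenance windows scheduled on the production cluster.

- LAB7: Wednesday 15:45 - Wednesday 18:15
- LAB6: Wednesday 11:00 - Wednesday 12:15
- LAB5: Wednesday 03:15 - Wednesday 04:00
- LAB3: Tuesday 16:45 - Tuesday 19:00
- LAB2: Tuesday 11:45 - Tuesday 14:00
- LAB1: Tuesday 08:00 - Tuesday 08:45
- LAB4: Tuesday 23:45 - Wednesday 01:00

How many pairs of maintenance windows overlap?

0

Sorted by start: LAB1, LAB2, LAB3, LAB4, LAB5, LAB6, LAB7.
LAB2 starts after LAB1 ends, so LAB1 has no further overlaps.
LAB3 starts after LAB2 ends, so LAB2 has no further overlaps.
LAB4 starts after LAB3 ends, so LAB3 has no further overlaps.
LAB5 starts after LAB4 ends, so LAB4 has no further overlaps.
LAB6 starts after LAB5 ends, so LAB5 has no further overlaps.
LAB7 starts after LAB6 ends.
No pair overlaps.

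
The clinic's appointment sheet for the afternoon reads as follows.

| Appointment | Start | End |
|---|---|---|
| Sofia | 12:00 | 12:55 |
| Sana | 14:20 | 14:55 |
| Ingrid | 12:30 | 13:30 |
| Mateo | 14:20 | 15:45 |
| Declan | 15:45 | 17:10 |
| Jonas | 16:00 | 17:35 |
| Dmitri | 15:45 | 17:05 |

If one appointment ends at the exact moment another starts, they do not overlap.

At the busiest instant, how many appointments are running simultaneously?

3

Sort all start/end points and keep a running count:
12:00 start Sofia → 1
12:30 start Ingrid → 2
12:55 end Sofia → 1
13:30 end Ingrid → 0
14:20 start Mateo → 1
14:20 start Sana → 2
14:55 end Sana → 1
15:45 end Mateo → 0
15:45 start Declan → 1
15:45 start Dmitri → 2
16:00 start Jonas → 3
17:05 end Dmitri → 2
17:10 end Declan → 1
17:35 end Jonas → 0
Peak is 3, at 16:00 (Declan, Dmitri, Jonas).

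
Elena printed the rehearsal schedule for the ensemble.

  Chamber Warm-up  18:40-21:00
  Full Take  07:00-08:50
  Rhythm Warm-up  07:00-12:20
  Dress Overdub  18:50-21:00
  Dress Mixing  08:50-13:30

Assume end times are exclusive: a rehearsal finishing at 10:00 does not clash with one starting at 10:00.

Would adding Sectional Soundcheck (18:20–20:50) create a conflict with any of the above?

Yes — it overlaps Chamber Warm-up, Dress Overdub

Full Take: ends 08:50 at or before Sectional Soundcheck starts 18:20 → clear.
Rhythm Warm-up: ends 12:20 at or before Sectional Soundcheck starts 18:20 → clear.
Dress Mixing: ends 13:30 at or before Sectional Soundcheck starts 18:20 → clear.
Chamber Warm-up: starts 18:40 before Sectional Soundcheck ends 20:50, and ends 21:00 after Sectional Soundcheck starts 18:20 → overlap.
Dress Overdub: starts 18:50 before Sectional Soundcheck ends 20:50, and ends 21:00 after Sectional Soundcheck starts 18:20 → overlap.
Sectional Soundcheck overlaps Chamber Warm-up, Dress Overdub.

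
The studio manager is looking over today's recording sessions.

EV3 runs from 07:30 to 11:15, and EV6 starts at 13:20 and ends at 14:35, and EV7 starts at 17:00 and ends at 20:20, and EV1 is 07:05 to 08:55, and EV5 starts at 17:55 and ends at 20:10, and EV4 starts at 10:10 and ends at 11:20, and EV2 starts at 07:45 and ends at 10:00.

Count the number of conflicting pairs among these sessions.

5

Sorted by start: EV1, EV3, EV2, EV4, EV6, EV7, EV5.
EV3 starts before EV1 ends → EV1 and EV3 overlap.
EV2 starts before EV1 ends → EV1 and EV2 overlap.
EV4 starts after EV1 ends, so EV1 has no further overlaps.
EV2 starts before EV3 ends → EV3 and EV2 overlap.
EV4 starts before EV3 ends → EV3 and EV4 overlap.
EV6 starts after EV3 ends, so EV3 has no further overlaps.
EV4 starts after EV2 ends, so EV2 has no further overlaps.
EV6 starts after EV4 ends, so EV4 has no further overlaps.
EV7 starts after EV6 ends, so EV6 has no further overlaps.
EV5 starts before EV7 ends → EV7 and EV5 overlap.
Overlapping pairs: EV1 & EV2, EV1 & EV3, EV2 & EV3, EV3 & EV4, EV5 & EV7 — 5 in total.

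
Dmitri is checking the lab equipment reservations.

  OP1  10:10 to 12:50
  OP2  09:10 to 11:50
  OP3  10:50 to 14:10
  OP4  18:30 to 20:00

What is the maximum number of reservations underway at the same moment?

Sweep the timeline, counting +1 at each start and −1 at each end (ends before starts at a tie):
09:10 start OP2 → 1
10:10 start OP1 → 2
10:50 start OP3 → 3
11:50 end OP2 → 2
12:50 end OP1 → 1
14:10 end OP3 → 0
18:30 start OP4 → 1
20:00 end OP4 → 0
Peak is 3, at 10:50 (OP1, OP2, OP3).

3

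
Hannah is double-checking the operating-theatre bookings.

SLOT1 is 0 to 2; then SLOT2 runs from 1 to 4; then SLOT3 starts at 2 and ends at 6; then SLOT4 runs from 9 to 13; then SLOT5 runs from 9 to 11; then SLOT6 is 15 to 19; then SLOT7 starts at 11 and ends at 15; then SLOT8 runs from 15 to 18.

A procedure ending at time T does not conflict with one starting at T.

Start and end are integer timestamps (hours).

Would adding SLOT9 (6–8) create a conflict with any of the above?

No — it doesn't clash with anything

SLOT1: ends 2 at or before SLOT9 starts 6 → clear.
SLOT2: ends 4 at or before SLOT9 starts 6 → clear.
SLOT3: ends 6 at or before SLOT9 starts 6 → clear.
SLOT4: starts 9 at or after SLOT9 ends 8 → clear.
SLOT5: starts 9 at or after SLOT9 ends 8 → clear.
SLOT7: starts 11 at or after SLOT9 ends 8 → clear.
SLOT6: starts 15 at or after SLOT9 ends 8 → clear.
SLOT8: starts 15 at or after SLOT9 ends 8 → clear.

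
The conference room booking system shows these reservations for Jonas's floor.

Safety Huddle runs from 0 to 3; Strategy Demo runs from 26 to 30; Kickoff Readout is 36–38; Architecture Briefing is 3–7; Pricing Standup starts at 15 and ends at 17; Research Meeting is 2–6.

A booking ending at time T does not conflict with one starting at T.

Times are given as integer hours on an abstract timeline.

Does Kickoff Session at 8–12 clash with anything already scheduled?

No — it doesn't clash with anything

Safety Huddle: ends 3 at or before Kickoff Session starts 8 → clear.
Research Meeting: ends 6 at or before Kickoff Session starts 8 → clear.
Architecture Briefing: ends 7 at or before Kickoff Session starts 8 → clear.
Pricing Standup: starts 15 at or after Kickoff Session ends 12 → clear.
Strategy Demo: starts 26 at or after Kickoff Session ends 12 → clear.
Kickoff Readout: starts 36 at or after Kickoff Session ends 12 → clear.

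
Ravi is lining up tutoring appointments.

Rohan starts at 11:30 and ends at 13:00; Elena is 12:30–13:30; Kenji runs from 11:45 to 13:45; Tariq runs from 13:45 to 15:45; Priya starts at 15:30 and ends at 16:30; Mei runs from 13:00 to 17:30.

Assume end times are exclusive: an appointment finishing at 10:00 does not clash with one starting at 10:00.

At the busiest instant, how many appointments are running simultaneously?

Sweep the timeline, counting +1 at each start and −1 at each end (ends before starts at a tie):
11:30 start Rohan → 1
11:45 start Kenji → 2
12:30 start Elena → 3
13:00 end Rohan → 2
13:00 start Mei → 3
13:30 end Elena → 2
13:45 end Kenji → 1
13:45 start Tariq → 2
15:30 start Priya → 3
15:45 end Tariq → 2
16:30 end Priya → 1
17:30 end Mei → 0
Peak is 3, at 12:30 (Elena, Kenji, Rohan).

3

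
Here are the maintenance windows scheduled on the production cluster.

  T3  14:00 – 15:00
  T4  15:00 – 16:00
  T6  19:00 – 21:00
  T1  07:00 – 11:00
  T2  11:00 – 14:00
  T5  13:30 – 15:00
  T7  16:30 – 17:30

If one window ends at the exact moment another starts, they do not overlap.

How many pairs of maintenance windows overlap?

Check each pair: they overlap iff neither finishes before the other starts.
Sorted by start: T1, T2, T5, T3, T4, T7, T6.
T2 starts exactly when T1 ends (back-to-back, no overlap), so nothing later overlaps T1 either.
T5 starts before T2 ends → T2 and T5 overlap.
T3 starts exactly when T2 ends (back-to-back, no overlap), so nothing later overlaps T2 either.
T3 starts before T5 ends → T5 and T3 overlap.
T4 starts exactly when T5 ends (back-to-back, no overlap), so nothing later overlaps T5 either.
T4 starts exactly when T3 ends (back-to-back, no overlap), so nothing later overlaps T3 either.
T7 starts after T4 ends, so nothing later overlaps T4 either.
T6 starts after T7 ends.
Overlapping pairs: T2 & T5, T3 & T5 — 2 in total.

2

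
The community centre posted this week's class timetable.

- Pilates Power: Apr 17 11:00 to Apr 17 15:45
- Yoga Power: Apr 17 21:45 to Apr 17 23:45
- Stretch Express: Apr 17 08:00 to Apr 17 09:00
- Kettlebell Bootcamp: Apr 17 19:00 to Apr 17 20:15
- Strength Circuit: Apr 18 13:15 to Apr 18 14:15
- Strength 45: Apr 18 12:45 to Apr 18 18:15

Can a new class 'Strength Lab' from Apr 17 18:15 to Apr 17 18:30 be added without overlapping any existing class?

Yes — the slot is free

Stretch Express: ends Apr 17 09:00 at or before Strength Lab starts Apr 17 18:15 → clear.
Pilates Power: ends Apr 17 15:45 at or before Strength Lab starts Apr 17 18:15 → clear.
Kettlebell Bootcamp: starts Apr 17 19:00 at or after Strength Lab ends Apr 17 18:30 → clear.
Yoga Power: starts Apr 17 21:45 at or after Strength Lab ends Apr 17 18:30 → clear.
Strength 45: starts Apr 18 12:45 at or after Strength Lab ends Apr 17 18:30 → clear.
Strength Circuit: starts Apr 18 13:15 at or after Strength Lab ends Apr 17 18:30 → clear.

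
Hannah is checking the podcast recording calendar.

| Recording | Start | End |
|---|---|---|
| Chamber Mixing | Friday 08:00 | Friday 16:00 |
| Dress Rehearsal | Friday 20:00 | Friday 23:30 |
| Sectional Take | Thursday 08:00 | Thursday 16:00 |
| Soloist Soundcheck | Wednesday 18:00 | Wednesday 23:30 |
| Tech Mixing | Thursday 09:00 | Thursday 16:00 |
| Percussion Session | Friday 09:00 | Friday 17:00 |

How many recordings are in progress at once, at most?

Sort all start/end points and keep a running count:
Wednesday 18:00 start Soloist Soundcheck → 1
Wednesday 23:30 end Soloist Soundcheck → 0
Thursday 08:00 start Sectional Take → 1
Thursday 09:00 start Tech Mixing → 2
Thursday 16:00 end Sectional Take → 1
Thursday 16:00 end Tech Mixing → 0
Friday 08:00 start Chamber Mixing → 1
Friday 09:00 start Percussion Session → 2
Friday 16:00 end Chamber Mixing → 1
Friday 17:00 end Percussion Session → 0
Friday 20:00 start Dress Rehearsal → 1
Friday 23:30 end Dress Rehearsal → 0
Peak is 2, at Thursday 09:00 (Sectional Take, Tech Mixing).

2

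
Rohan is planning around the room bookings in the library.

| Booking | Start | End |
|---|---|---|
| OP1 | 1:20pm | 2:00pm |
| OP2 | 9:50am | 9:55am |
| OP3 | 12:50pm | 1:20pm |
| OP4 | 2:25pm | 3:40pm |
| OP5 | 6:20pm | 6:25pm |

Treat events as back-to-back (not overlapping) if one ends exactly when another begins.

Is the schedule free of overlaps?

Sorted by start: OP2, OP3, OP1, OP4, OP5.
OP3 starts after OP2 ends; OP2 is clear from here.
OP1 starts exactly when OP3 ends (back-to-back, no overlap); OP3 is clear from here.
OP4 starts after OP1 ends; OP1 is clear from here.
OP5 starts after OP4 ends.
Every pair is clear; the schedule has no overlaps.

Yes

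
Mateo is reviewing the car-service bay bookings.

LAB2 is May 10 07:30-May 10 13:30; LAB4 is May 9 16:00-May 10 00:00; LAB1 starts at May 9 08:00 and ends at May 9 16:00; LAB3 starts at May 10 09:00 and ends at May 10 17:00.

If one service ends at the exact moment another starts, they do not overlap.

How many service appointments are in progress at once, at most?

2

Sort all start/end points and keep a running count:
May 9 08:00 start LAB1 → 1
May 9 16:00 end LAB1 → 0
May 9 16:00 start LAB4 → 1
May 10 00:00 end LAB4 → 0
May 10 07:30 start LAB2 → 1
May 10 09:00 start LAB3 → 2
May 10 13:30 end LAB2 → 1
May 10 17:00 end LAB3 → 0
Peak is 2, at May 10 09:00 (LAB2, LAB3).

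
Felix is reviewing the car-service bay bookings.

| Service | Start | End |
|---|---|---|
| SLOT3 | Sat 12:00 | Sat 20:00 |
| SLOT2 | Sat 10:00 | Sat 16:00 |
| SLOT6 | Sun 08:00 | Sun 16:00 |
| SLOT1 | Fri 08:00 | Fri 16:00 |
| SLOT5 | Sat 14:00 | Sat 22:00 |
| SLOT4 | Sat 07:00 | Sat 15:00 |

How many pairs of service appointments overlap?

Sorted by start: SLOT1, SLOT4, SLOT2, SLOT3, SLOT5, SLOT6.
SLOT4 starts after SLOT1 ends, so nothing later overlaps SLOT1 either.
SLOT2 starts before SLOT4 ends → SLOT4 and SLOT2 overlap.
SLOT3 starts before SLOT4 ends → SLOT4 and SLOT3 overlap.
SLOT5 starts before SLOT4 ends → SLOT4 and SLOT5 overlap.
SLOT6 starts after SLOT4 ends.
SLOT3 starts before SLOT2 ends → SLOT2 and SLOT3 overlap.
SLOT5 starts before SLOT2 ends → SLOT2 and SLOT5 overlap.
SLOT6 starts after SLOT2 ends.
SLOT5 starts before SLOT3 ends → SLOT3 and SLOT5 overlap.
SLOT6 starts after SLOT3 ends.
SLOT6 starts after SLOT5 ends.
Overlapping pairs: SLOT2 & SLOT3, SLOT2 & SLOT4, SLOT2 & SLOT5, SLOT3 & SLOT4, SLOT3 & SLOT5, SLOT4 & SLOT5 — 6 in total.

6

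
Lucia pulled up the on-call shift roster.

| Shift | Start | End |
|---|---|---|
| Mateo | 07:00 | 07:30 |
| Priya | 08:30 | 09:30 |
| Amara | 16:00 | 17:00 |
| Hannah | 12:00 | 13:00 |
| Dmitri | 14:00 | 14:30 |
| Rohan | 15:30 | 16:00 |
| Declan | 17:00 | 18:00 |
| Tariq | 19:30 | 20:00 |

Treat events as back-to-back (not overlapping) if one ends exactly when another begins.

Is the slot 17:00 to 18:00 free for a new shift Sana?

No — it overlaps Declan

Mateo: ends 07:30 at or before Sana starts 17:00 → clear.
Priya: ends 09:30 at or before Sana starts 17:00 → clear.
Hannah: ends 13:00 at or before Sana starts 17:00 → clear.
Dmitri: ends 14:30 at or before Sana starts 17:00 → clear.
Rohan: ends 16:00 at or before Sana starts 17:00 → clear.
Amara: ends 17:00 at or before Sana starts 17:00 → clear.
Declan: starts 17:00 before Sana ends 18:00, and ends 18:00 after Sana starts 17:00 → overlap.
Tariq: starts 19:30 at or after Sana ends 18:00 → clear.
Sana overlaps Declan.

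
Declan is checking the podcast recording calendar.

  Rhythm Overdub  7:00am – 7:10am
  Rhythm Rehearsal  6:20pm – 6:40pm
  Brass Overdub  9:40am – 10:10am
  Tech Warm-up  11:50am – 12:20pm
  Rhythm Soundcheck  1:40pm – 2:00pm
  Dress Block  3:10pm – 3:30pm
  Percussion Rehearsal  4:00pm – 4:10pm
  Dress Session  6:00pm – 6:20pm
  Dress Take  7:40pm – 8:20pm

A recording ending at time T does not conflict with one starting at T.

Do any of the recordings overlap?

Sorted by start: Rhythm Overdub, Brass Overdub, Tech Warm-up, Rhythm Soundcheck, Dress Block, Percussion Rehearsal, Dress Session, Rhythm Rehearsal, Dress Take.
Brass Overdub starts after Rhythm Overdub ends, so nothing later overlaps Rhythm Overdub either.
Tech Warm-up starts after Brass Overdub ends, so nothing later overlaps Brass Overdub either.
Rhythm Soundcheck starts after Tech Warm-up ends, so nothing later overlaps Tech Warm-up either.
Dress Block starts after Rhythm Soundcheck ends, so nothing later overlaps Rhythm Soundcheck either.
Percussion Rehearsal starts after Dress Block ends, so nothing later overlaps Dress Block either.
Dress Session starts after Percussion Rehearsal ends, so nothing later overlaps Percussion Rehearsal either.
Rhythm Rehearsal starts exactly when Dress Session ends (back-to-back, no overlap), so nothing later overlaps Dress Session either.
Dress Take starts after Rhythm Rehearsal ends.
Every pair is clear; the schedule has no overlaps.

No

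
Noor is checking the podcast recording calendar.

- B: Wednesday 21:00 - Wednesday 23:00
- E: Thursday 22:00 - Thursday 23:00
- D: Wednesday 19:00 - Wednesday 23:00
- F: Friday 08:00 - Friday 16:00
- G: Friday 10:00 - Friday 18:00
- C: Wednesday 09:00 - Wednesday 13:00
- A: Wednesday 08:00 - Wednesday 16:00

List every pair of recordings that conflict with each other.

Sorted by start: A, C, D, B, E, F, G.
C starts before A ends → A and C overlap.
D starts after A ends — done with A.
D starts after C ends — done with C.
B starts before D ends → D and B overlap.
E starts after D ends — done with D.
E starts after B ends — done with B.
F starts after E ends — done with E.
G starts before F ends → F and G overlap.

A & C, B & D, F & G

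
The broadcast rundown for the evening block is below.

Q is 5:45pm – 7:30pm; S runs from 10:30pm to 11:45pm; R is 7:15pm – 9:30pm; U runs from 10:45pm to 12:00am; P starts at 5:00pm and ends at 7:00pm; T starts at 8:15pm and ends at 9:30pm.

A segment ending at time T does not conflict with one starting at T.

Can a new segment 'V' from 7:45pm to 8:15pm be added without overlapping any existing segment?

P: ends 7:00pm at or before V starts 7:45pm → clear.
Q: ends 7:30pm at or before V starts 7:45pm → clear.
R: starts 7:15pm before V ends 8:15pm, and ends 9:30pm after V starts 7:45pm → overlap.
T: starts 8:15pm at or after V ends 8:15pm → clear.
S: starts 10:30pm at or after V ends 8:15pm → clear.
U: starts 10:45pm at or after V ends 8:15pm → clear.
V overlaps R.

No — it overlaps R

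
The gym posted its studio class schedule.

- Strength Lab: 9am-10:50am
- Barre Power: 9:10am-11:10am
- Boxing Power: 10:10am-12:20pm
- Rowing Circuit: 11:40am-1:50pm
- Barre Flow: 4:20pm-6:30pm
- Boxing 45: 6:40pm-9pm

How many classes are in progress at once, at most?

3

Sweep the timeline, counting +1 at each start and −1 at each end (ends before starts at a tie):
9am start Strength Lab → 1
9:10am start Barre Power → 2
10:10am start Boxing Power → 3
10:50am end Strength Lab → 2
11:10am end Barre Power → 1
11:40am start Rowing Circuit → 2
12:20pm end Boxing Power → 1
1:50pm end Rowing Circuit → 0
4:20pm start Barre Flow → 1
6:30pm end Barre Flow → 0
6:40pm start Boxing 45 → 1
9pm end Boxing 45 → 0
Peak is 3, at 10:10am (Barre Power, Boxing Power, Strength Lab).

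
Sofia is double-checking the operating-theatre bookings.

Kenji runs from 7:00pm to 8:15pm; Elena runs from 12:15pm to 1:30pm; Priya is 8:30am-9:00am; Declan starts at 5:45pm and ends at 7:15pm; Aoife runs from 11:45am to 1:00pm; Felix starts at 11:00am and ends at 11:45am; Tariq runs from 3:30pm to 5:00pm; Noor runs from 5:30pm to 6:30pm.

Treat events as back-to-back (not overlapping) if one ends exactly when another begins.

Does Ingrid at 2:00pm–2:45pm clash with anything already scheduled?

Priya: ends 9:00am at or before Ingrid starts 2:00pm → clear.
Felix: ends 11:45am at or before Ingrid starts 2:00pm → clear.
Aoife: ends 1:00pm at or before Ingrid starts 2:00pm → clear.
Elena: ends 1:30pm at or before Ingrid starts 2:00pm → clear.
Tariq: starts 3:30pm at or after Ingrid ends 2:45pm → clear.
Noor: starts 5:30pm at or after Ingrid ends 2:45pm → clear.
Declan: starts 5:45pm at or after Ingrid ends 2:45pm → clear.
Kenji: starts 7:00pm at or after Ingrid ends 2:45pm → clear.

No — it doesn't clash with anything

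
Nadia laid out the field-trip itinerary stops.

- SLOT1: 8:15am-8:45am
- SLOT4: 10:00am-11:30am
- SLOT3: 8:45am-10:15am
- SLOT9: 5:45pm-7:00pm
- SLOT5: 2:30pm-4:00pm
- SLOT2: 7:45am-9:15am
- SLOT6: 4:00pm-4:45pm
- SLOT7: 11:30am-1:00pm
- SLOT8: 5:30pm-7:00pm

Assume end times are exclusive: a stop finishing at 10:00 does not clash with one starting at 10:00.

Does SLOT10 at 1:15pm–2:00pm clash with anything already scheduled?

No — it doesn't clash with anything

SLOT2: ends 9:15am at or before SLOT10 starts 1:15pm → clear.
SLOT1: ends 8:45am at or before SLOT10 starts 1:15pm → clear.
SLOT3: ends 10:15am at or before SLOT10 starts 1:15pm → clear.
SLOT4: ends 11:30am at or before SLOT10 starts 1:15pm → clear.
SLOT7: ends 1:00pm at or before SLOT10 starts 1:15pm → clear.
SLOT5: starts 2:30pm at or after SLOT10 ends 2:00pm → clear.
SLOT6: starts 4:00pm at or after SLOT10 ends 2:00pm → clear.
SLOT8: starts 5:30pm at or after SLOT10 ends 2:00pm → clear.
SLOT9: starts 5:45pm at or after SLOT10 ends 2:00pm → clear.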